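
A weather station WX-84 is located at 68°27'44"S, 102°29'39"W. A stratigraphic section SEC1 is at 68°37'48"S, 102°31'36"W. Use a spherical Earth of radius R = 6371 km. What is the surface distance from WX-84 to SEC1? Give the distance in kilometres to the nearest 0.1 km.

18.7 km

WX-84: φ = -68.46222°, λ = -102.49417°
SEC1: φ = -68.63000°, λ = -102.52667°
Δφ = -0.1678°,  Δλ = -0.0325°
a = sin²(Δφ/2) + cos φ₁ cos φ₂ sin²(Δλ/2) = 0.000002
c = 2·arcsin(√a) = 0.002936 rad = 0.1682°
d = R·c = 6371 × 0.002936 = 18.7 km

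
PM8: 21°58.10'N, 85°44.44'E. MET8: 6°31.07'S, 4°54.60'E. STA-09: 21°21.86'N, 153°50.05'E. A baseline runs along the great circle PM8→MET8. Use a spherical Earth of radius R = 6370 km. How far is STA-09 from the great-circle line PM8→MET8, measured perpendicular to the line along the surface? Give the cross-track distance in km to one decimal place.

395.8 km

PM8: φ = +21.96833°, λ = +85.74067°
MET8: φ = -6.51783°, λ = +4.91000°
STA-09: φ = +21.36433°, λ = +153.83417°
δ₁₃ = central angle PM8→STA-09 = 1.094481 rad  (haversine)
θ₁₃ = bearing PM8→STA-09 = 76.473°,  θ₁₂ = bearing PM8→MET8 = 260.479°
dₓₜ = R·arcsin(sin δ₁₃ · sin(θ₁₃ − θ₁₂)) = 6370·arcsin(0.88869·sin(-184.006°)) = 395.760 km
|dₓₜ| = 395.760 km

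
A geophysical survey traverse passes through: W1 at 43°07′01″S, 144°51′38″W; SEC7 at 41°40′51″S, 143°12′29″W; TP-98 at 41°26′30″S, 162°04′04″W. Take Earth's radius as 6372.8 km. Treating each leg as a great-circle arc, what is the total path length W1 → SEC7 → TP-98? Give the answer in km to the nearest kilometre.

W1: φ = -43.11694°, λ = -144.86056°
SEC7: φ = -41.68083°, λ = -143.20806°
TP-98: φ = -41.44167°, λ = -162.06778°
W1→SEC7: c = 0.032890 rad, d = 209.60 km
SEC7→TP-98: c = 0.245839 rad, d = 1566.68 km
Total = 209.60 + 1566.68 = 1776.29 km

1776 km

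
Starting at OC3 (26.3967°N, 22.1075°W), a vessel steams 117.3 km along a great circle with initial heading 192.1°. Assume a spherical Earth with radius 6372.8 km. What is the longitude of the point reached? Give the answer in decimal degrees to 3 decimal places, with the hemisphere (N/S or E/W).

22.352°W

δ = d/R = 117.3/6372.8 = 0.018406 rad
φ₂ = arcsin(sin φ₁ cos δ + cos φ₁ sin δ cos θ)
   = arcsin(0.44458·0.99983 + 0.89574·0.01841·-0.97778) = 25.36532°
λ₂ = λ₁ + atan2(sin θ sin δ cos φ₁, cos δ − sin φ₁ sin φ₂) = -22.35214°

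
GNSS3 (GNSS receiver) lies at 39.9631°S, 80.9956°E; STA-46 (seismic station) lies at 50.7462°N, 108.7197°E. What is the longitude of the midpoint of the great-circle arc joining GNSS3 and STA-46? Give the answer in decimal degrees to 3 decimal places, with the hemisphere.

93.507°E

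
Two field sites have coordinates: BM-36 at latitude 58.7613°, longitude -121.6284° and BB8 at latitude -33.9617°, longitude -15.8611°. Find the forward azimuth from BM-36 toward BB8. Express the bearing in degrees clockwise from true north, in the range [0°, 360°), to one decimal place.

96.9°

Δλ = 105.7673°
y = sin Δλ · cos φ₂ = 0.798203
x = cos φ₁ sin φ₂ − sin φ₁ cos φ₂ cos Δλ = -0.097012
θ = atan2(y, x) = 96.9296° → 96.9296° (mod 360°)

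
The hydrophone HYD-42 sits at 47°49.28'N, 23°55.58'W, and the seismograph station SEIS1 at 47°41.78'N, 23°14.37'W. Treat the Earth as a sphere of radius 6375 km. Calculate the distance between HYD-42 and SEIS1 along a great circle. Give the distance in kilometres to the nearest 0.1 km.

53.2 km

HYD-42: φ = +47.82133°, λ = -23.92633°
SEIS1: φ = +47.69633°, λ = -23.23950°
Δφ = -0.1250°,  Δλ = 0.6868°
a = sin²(Δφ/2) + cos φ₁ cos φ₂ sin²(Δλ/2) = 0.000017
c = 2·arcsin(√a) = 0.008349 rad = 0.4783°
d = R·c = 6375 × 0.008349 = 53.2 km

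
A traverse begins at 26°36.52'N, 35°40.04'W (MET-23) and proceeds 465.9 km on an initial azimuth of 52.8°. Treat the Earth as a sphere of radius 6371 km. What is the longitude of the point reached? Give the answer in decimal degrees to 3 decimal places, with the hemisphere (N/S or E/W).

MET-23: φ = +26.60867°, λ = -35.66733°
δ = d/R = 465.9/6371 = 0.073128 rad
φ₂ = arcsin(sin φ₁ cos δ + cos φ₁ sin δ cos θ)
   = arcsin(0.44789·0.99733 + 0.89409·0.07306·0.60460) = 29.09063°
λ₂ = λ₁ + atan2(sin θ sin δ cos φ₁, cos δ − sin φ₁ sin φ₂) = -31.84871°

31.849°W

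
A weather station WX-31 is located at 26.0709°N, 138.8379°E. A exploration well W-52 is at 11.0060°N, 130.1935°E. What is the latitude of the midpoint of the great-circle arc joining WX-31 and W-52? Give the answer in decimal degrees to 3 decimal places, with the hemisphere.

18.588°N

Bx = cos φ₂ cos Δλ = 0.970456,  By = cos φ₂ sin Δλ = -0.147537
φₘ = atan2(sin φ₁ + sin φ₂, √((cos φ₁ + Bx)² + By²)) = 18.58760°
λₘ = λ₁ + atan2(By, cos φ₁ + Bx) = 134.32368°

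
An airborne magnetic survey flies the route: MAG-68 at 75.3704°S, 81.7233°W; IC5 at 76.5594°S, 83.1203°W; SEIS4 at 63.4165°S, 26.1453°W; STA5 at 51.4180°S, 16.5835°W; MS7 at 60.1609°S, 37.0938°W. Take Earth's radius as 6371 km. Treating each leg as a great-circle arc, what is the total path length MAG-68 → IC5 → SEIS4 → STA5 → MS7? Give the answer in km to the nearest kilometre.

MAG-68→IC5: c = 0.021577 rad, d = 137.46 km
IC5→SEIS4: c = 0.385849 rad, d = 2458.24 km
SEIS4→STA5: c = 0.227311 rad, d = 1448.20 km
STA5→MS7: c = 0.250816 rad, d = 1597.95 km
Total = 137.46 + 2458.24 + 1448.20 + 1597.95 = 5641.86 km

5642 km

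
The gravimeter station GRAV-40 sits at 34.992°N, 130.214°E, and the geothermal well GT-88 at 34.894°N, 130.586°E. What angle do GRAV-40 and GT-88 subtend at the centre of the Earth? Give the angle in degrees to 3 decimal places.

Δφ = -0.0980°,  Δλ = 0.3720°
a = sin²(Δφ/2) + cos φ₁ cos φ₂ sin²(Δλ/2) = 0.000008
c = 2·arcsin(√a) = 0.005590 rad = 0.3203°

0.320°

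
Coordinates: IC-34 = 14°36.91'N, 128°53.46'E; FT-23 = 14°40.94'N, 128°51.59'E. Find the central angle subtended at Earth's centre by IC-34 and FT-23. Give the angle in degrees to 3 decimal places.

0.074°

IC-34: φ = +14.61517°, λ = +128.89100°
FT-23: φ = +14.68233°, λ = +128.85983°
Δφ = 0.0672°,  Δλ = -0.0312°
a = sin²(Δφ/2) + cos φ₁ cos φ₂ sin²(Δλ/2) = 0.000000
c = 2·arcsin(√a) = 0.001285 rad = 0.0736°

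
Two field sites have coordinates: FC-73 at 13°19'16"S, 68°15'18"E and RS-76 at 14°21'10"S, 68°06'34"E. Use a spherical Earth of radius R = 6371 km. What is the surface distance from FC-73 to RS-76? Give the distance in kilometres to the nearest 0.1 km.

FC-73: φ = -13.32111°, λ = +68.25500°
RS-76: φ = -14.35278°, λ = +68.10944°
Δφ = -1.0317°,  Δλ = -0.1456°
a = sin²(Δφ/2) + cos φ₁ cos φ₂ sin²(Δλ/2) = 0.000083
c = 2·arcsin(√a) = 0.018174 rad = 1.0413°
d = R·c = 6371 × 0.018174 = 115.8 km

115.8 km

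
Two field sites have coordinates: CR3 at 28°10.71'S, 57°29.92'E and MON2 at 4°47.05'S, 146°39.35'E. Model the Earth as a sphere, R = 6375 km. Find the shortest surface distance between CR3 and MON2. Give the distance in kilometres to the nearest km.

9680 km

CR3: φ = -28.17850°, λ = +57.49867°
MON2: φ = -4.78417°, λ = +146.65583°
Δφ = 23.3943°,  Δλ = 89.1572°
a = sin²(Δφ/2) + cos φ₁ cos φ₂ sin²(Δλ/2) = 0.473847
c = 2·arcsin(√a) = 1.518467 rad = 87.0018°
d = R·c = 6375 × 1.518467 = 9680.2 km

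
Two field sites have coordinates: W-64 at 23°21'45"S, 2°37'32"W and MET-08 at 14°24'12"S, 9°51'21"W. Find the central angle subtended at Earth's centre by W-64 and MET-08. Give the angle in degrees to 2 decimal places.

11.27°

W-64: φ = -23.36250°, λ = -2.62556°
MET-08: φ = -14.40333°, λ = -9.85583°
Δφ = 8.9592°,  Δλ = -7.2303°
a = sin²(Δφ/2) + cos φ₁ cos φ₂ sin²(Δλ/2) = 0.009635
c = 2·arcsin(√a) = 0.196636 rad = 11.2664°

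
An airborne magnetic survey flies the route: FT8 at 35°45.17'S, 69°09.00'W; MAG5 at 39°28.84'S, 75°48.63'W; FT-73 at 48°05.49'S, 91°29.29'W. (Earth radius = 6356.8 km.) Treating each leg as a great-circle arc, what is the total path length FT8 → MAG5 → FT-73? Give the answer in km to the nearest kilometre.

2289 km

FT8: φ = -35.75283°, λ = -69.15000°
MAG5: φ = -39.48067°, λ = -75.81050°
FT-73: φ = -48.09150°, λ = -91.48817°
FT8→MAG5: c = 0.112695 rad, d = 716.38 km
MAG5→FT-73: c = 0.247416 rad, d = 1572.78 km
Total = 716.38 + 1572.78 = 2289.16 km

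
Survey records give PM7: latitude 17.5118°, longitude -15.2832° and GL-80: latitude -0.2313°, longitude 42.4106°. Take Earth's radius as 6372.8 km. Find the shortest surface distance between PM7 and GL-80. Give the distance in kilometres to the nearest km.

Δφ = -17.7431°,  Δλ = 57.6938°
a = sin²(Δφ/2) + cos φ₁ cos φ₂ sin²(Δλ/2) = 0.245772
c = 2·arcsin(√a) = 1.037405 rad = 59.4390°
d = R·c = 6372.8 × 1.037405 = 6611.2 km

6611 km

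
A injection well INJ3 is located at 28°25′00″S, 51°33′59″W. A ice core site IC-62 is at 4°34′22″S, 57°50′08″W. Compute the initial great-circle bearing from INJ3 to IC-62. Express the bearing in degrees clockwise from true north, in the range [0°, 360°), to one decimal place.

344.8°

INJ3: φ = -28.41667°, λ = -51.56639°
IC-62: φ = -4.57278°, λ = -57.83556°
Δλ = -6.2692°
y = sin Δλ · cos φ₂ = -0.108852
x = cos φ₁ sin φ₂ − sin φ₁ cos φ₂ cos Δλ = 0.401409
θ = atan2(y, x) = -15.1723° → 344.8277° (mod 360°)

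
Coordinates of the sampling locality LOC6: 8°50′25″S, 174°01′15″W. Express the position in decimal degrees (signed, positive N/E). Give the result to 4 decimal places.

lat: 8.8403° S → -8.8403°
lon: 174.0208° W → -174.0208°

-8.8403°, -174.0208°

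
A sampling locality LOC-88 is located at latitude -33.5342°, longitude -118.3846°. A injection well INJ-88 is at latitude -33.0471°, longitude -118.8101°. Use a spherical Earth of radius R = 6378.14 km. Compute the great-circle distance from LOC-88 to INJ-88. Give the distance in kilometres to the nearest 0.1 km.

67.1 km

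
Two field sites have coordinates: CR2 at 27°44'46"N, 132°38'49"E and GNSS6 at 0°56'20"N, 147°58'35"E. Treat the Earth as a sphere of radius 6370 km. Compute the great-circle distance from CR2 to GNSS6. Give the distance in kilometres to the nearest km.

CR2: φ = +27.74611°, λ = +132.64694°
GNSS6: φ = +0.93889°, λ = +147.97639°
Δφ = -26.8072°,  Δλ = 15.3294°
a = sin²(Δφ/2) + cos φ₁ cos φ₂ sin²(Δλ/2) = 0.069477
c = 2·arcsin(√a) = 0.533474 rad = 30.5658°
d = R·c = 6370 × 0.533474 = 3398.2 km

3398 km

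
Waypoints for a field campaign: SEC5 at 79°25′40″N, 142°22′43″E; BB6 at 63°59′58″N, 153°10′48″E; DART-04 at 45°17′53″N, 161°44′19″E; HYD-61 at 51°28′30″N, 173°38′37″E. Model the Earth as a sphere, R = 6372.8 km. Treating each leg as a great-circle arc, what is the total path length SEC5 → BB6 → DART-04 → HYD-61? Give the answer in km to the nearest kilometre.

5011 km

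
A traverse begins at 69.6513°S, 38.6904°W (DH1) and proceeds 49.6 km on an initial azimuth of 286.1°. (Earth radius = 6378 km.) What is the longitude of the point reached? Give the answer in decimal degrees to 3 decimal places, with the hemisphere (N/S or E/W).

39.914°W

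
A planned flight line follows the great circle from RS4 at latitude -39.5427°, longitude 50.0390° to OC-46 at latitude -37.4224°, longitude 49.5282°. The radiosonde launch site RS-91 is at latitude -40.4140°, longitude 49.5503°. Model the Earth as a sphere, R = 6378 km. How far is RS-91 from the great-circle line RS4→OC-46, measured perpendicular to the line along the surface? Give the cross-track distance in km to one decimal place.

58.9 km

δ₁₃ = central angle RS4→RS-91 = 0.016552 rad  (haversine)
θ₁₃ = bearing RS4→RS-91 = 203.101°,  θ₁₂ = bearing RS4→OC-46 = 349.161°
dₓₜ = R·arcsin(sin δ₁₃ · sin(θ₁₃ − θ₁₂)) = 6378·arcsin(0.01655·sin(-146.059°)) = -58.941 km
|dₓₜ| = 58.941 km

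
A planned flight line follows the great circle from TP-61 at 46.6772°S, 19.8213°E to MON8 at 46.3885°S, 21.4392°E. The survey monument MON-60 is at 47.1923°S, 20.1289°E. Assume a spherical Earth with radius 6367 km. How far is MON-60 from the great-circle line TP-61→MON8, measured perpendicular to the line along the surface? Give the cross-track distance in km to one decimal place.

61.2 km

δ₁₃ = central angle TP-61→MON-60 = 0.009709 rad  (haversine)
θ₁₃ = bearing TP-61→MON-60 = 157.928°,  θ₁₂ = bearing TP-61→MON8 = 76.047°
dₓₜ = R·arcsin(sin δ₁₃ · sin(θ₁₃ − θ₁₂)) = 6367·arcsin(0.00971·sin(81.882°)) = 61.197 km
|dₓₜ| = 61.197 km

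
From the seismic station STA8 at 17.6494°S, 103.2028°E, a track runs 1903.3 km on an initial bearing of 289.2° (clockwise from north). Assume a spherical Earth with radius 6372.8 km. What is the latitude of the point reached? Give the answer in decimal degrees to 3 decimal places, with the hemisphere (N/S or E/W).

δ = d/R = 1903.3/6372.8 = 0.298660 rad
φ₂ = arcsin(sin φ₁ cos δ + cos φ₁ sin δ cos θ)
   = arcsin(-0.30319·0.95573 + 0.95293·0.29424·0.32887) = -11.39425°
λ₂ = λ₁ + atan2(sin θ sin δ cos φ₁, cos δ − sin φ₁ sin φ₂) = 86.73600°

11.394°S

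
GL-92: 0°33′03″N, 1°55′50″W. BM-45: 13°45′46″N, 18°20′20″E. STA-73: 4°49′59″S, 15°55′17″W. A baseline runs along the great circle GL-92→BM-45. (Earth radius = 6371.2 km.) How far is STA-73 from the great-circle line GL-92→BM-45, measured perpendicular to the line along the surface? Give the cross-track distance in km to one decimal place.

GL-92: φ = +0.55083°, λ = -1.93056°
BM-45: φ = +13.76278°, λ = +18.33889°
STA-73: φ = -4.83306°, λ = -15.92139°
δ₁₃ = central angle GL-92→STA-73 = 0.261398 rad  (haversine)
θ₁₃ = bearing GL-92→STA-73 = 248.779°,  θ₁₂ = bearing GL-92→BM-45 = 55.747°
dₓₜ = R·arcsin(sin δ₁₃ · sin(θ₁₃ − θ₁₂)) = 6371.2·arcsin(0.25843·sin(193.032°)) = -371.484 km
|dₓₜ| = 371.484 km

371.5 km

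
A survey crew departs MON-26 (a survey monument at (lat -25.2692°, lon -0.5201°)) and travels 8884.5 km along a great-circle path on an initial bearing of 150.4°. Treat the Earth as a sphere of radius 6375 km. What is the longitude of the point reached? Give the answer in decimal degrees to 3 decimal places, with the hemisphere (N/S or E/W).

δ = d/R = 8884.5/6375 = 1.393647 rad
φ₂ = arcsin(sin φ₁ cos δ + cos φ₁ sin δ cos θ)
   = arcsin(-0.42687·0.17622 + 0.90431·0.98435·-0.86949) = -58.12634°
λ₂ = λ₁ + atan2(sin θ sin δ cos φ₁, cos δ − sin φ₁ sin φ₂) = 112.44074°

112.441°E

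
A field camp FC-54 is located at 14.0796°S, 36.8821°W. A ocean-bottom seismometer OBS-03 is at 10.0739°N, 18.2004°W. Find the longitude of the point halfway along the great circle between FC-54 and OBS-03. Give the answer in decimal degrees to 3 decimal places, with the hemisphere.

27.471°W

Bx = cos φ₂ cos Δλ = 0.932708,  By = cos φ₂ sin Δλ = 0.315372
φₘ = atan2(sin φ₁ + sin φ₂, √((cos φ₁ + Bx)² + By²)) = -2.02974°
λₘ = λ₁ + atan2(By, cos φ₁ + Bx) = -27.47073°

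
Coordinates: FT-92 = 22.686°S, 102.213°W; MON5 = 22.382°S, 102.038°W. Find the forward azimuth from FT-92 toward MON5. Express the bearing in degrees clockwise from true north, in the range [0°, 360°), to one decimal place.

28.0°

Δλ = 0.1750°
y = sin Δλ · cos φ₂ = 0.002824
x = cos φ₁ sin φ₂ − sin φ₁ cos φ₂ cos Δλ = 0.005304
θ = atan2(y, x) = 28.0335° → 28.0335° (mod 360°)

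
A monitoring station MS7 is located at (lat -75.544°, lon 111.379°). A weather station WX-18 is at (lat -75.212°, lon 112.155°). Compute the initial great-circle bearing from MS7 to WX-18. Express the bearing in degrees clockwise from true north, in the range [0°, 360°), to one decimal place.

30.9°

Δλ = 0.7760°
y = sin Δλ · cos φ₂ = 0.003457
x = cos φ₁ sin φ₂ − sin φ₁ cos φ₂ cos Δλ = 0.005772
θ = atan2(y, x) = 30.9183° → 30.9183° (mod 360°)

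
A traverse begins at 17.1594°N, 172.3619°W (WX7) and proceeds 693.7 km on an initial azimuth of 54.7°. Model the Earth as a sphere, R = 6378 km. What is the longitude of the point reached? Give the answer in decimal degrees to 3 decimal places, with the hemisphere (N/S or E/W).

δ = d/R = 693.7/6378 = 0.108765 rad
φ₂ = arcsin(sin φ₁ cos δ + cos φ₁ sin δ cos θ)
   = arcsin(0.29503·0.99409 + 0.95549·0.10855·0.57786) = 20.68452°
λ₂ = λ₁ + atan2(sin θ sin δ cos φ₁, cos δ − sin φ₁ sin φ₂) = -166.92807°

166.928°W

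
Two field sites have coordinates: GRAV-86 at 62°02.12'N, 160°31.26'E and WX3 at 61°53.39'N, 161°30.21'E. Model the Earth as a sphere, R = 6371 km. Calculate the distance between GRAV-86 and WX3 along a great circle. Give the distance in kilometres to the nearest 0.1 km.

GRAV-86: φ = +62.03533°, λ = +160.52100°
WX3: φ = +61.88983°, λ = +161.50350°
Δφ = -0.1455°,  Δλ = 0.9825°
a = sin²(Δφ/2) + cos φ₁ cos φ₂ sin²(Δλ/2) = 0.000018
c = 2·arcsin(√a) = 0.008451 rad = 0.4842°
d = R·c = 6371 × 0.008451 = 53.8 km

53.8 km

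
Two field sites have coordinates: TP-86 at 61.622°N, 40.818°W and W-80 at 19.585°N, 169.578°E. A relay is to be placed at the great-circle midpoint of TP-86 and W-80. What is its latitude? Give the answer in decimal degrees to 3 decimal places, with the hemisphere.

Bx = cos φ₂ cos Δλ = -0.812646,  By = cos φ₂ sin Δλ = -0.476701
φₘ = atan2(sin φ₁ + sin φ₂, √((cos φ₁ + Bx)² + By²)) = 64.32903°
λₘ = λ₁ + atan2(By, cos φ₁ + Bx) = -166.10496°

64.329°N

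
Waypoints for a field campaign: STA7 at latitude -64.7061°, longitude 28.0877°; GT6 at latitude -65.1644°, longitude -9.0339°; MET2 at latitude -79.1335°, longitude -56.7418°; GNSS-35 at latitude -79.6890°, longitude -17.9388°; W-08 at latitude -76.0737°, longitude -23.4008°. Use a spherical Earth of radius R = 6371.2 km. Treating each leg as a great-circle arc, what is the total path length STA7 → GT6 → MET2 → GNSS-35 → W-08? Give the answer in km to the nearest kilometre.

5058 km

STA7→GT6: c = 0.270631 rad, d = 1724.25 km
GT6→MET2: c = 0.334647 rad, d = 2132.10 km
MET2→GNSS-35: c = 0.122502 rad, d = 780.49 km
GNSS-35→W-08: c = 0.066128 rad, d = 421.32 km
Total = 1724.25 + 2132.10 + 780.49 + 421.32 = 5058.15 km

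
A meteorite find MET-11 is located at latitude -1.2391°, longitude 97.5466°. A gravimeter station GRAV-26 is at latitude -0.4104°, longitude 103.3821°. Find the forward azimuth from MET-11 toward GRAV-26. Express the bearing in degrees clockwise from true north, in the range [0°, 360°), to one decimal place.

82.0°

Δλ = 5.8355°
y = sin Δλ · cos φ₂ = 0.101670
x = cos φ₁ sin φ₂ − sin φ₁ cos φ₂ cos Δλ = 0.014351
θ = atan2(y, x) = 81.9656° → 81.9656° (mod 360°)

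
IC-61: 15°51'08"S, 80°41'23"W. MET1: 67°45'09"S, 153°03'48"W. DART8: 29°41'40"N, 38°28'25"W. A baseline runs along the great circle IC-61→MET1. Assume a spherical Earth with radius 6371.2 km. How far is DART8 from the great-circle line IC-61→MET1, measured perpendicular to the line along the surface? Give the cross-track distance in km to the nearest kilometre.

IC-61: φ = -15.85222°, λ = -80.68972°
MET1: φ = -67.75250°, λ = -153.06333°
DART8: φ = +29.69444°, λ = -38.47361°
δ₁₃ = central angle IC-61→DART8 = 1.066061 rad  (haversine)
θ₁₃ = bearing IC-61→DART8 = 41.824°,  θ₁₂ = bearing IC-61→MET1 = 202.784°
dₓₜ = R·arcsin(sin δ₁₃ · sin(θ₁₃ − θ₁₂)) = 6371.2·arcsin(0.87530·sin(-160.960°)) = -1844.921 km
|dₓₜ| = 1844.921 km

1845 km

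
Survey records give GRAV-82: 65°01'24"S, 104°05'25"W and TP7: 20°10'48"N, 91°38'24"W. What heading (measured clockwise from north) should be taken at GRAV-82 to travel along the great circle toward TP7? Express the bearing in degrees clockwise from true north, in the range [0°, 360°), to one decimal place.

11.7°

GRAV-82: φ = -65.02333°, λ = -104.09028°
TP7: φ = +20.18000°, λ = -91.64000°
Δλ = 12.4503°
y = sin Δλ · cos φ₂ = 0.202358
x = cos φ₁ sin φ₂ − sin φ₁ cos φ₂ cos Δλ = 0.976489
θ = atan2(y, x) = 11.7077° → 11.7077° (mod 360°)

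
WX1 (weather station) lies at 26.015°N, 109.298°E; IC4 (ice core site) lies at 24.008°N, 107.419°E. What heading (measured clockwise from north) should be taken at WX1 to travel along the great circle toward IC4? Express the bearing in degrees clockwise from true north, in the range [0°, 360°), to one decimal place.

Δλ = -1.8790°
y = sin Δλ · cos φ₂ = -0.029952
x = cos φ₁ sin φ₂ − sin φ₁ cos φ₂ cos Δλ = -0.034806
θ = atan2(y, x) = -139.2865° → 220.7135° (mod 360°)

220.7°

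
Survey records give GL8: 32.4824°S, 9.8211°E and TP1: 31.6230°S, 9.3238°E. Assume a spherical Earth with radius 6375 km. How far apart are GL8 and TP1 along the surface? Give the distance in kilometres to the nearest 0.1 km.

106.5 km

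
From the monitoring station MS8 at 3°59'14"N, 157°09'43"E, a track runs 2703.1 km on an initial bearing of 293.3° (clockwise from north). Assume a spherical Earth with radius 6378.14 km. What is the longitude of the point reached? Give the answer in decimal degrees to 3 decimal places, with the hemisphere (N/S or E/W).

134.351°E

MS8: φ = +3.98722°, λ = +157.16194°
δ = d/R = 2703.1/6378.14 = 0.423807 rad
φ₂ = arcsin(sin φ₁ cos δ + cos φ₁ sin δ cos θ)
   = arcsin(0.06953·0.91153 + 0.99758·0.41123·0.39555) = 13.04112°
λ₂ = λ₁ + atan2(sin θ sin δ cos φ₁, cos δ − sin φ₁ sin φ₂) = 134.35078°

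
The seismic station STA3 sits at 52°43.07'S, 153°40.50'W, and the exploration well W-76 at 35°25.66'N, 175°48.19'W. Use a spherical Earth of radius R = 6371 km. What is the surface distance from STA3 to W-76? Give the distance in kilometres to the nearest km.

STA3: φ = -52.71783°, λ = -153.67500°
W-76: φ = +35.42767°, λ = -175.80317°
Δφ = 88.1455°,  Δλ = -22.1282°
a = sin²(Δφ/2) + cos φ₁ cos φ₂ sin²(Δλ/2) = 0.501997
c = 2·arcsin(√a) = 1.574791 rad = 90.2289°
d = R·c = 6371 × 1.574791 = 10033.0 km

10033 km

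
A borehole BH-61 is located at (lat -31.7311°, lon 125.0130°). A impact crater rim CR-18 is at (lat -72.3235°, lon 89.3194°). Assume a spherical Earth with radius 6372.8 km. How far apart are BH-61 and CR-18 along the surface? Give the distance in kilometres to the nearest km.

4971 km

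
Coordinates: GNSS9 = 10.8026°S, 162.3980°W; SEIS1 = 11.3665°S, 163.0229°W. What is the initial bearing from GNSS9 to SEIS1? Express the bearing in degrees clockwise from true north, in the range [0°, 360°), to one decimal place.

227.3°

Δλ = -0.6249°
y = sin Δλ · cos φ₂ = -0.010692
x = cos φ₁ sin φ₂ − sin φ₁ cos φ₂ cos Δλ = -0.009853
θ = atan2(y, x) = -132.6594° → 227.3406° (mod 360°)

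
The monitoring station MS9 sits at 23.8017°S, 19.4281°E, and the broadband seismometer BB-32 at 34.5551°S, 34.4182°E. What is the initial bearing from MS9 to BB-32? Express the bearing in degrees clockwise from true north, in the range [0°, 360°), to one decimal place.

132.9°

Δλ = 14.9901°
y = sin Δλ · cos φ₂ = 0.213021
x = cos φ₁ sin φ₂ − sin φ₁ cos φ₂ cos Δλ = -0.197893
θ = atan2(y, x) = 132.8916° → 132.8916° (mod 360°)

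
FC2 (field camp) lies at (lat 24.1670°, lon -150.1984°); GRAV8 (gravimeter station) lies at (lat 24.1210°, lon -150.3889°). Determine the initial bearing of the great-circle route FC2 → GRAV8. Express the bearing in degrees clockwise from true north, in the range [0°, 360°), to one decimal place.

255.2°

Δλ = -0.1905°
y = sin Δλ · cos φ₂ = -0.003035
x = cos φ₁ sin φ₂ − sin φ₁ cos φ₂ cos Δλ = -0.000801
θ = atan2(y, x) = -104.7828° → 255.2172° (mod 360°)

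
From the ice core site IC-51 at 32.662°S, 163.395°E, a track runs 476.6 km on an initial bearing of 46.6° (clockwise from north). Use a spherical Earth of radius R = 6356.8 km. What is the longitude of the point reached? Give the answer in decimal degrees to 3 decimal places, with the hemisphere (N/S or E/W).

166.986°E

δ = d/R = 476.6/6356.8 = 0.074975 rad
φ₂ = arcsin(sin φ₁ cos δ + cos φ₁ sin δ cos θ)
   = arcsin(-0.53968·0.99719 + 0.84187·0.07490·0.68709) = -29.65909°
λ₂ = λ₁ + atan2(sin θ sin δ cos φ₁, cos δ − sin φ₁ sin φ₂) = 166.98574°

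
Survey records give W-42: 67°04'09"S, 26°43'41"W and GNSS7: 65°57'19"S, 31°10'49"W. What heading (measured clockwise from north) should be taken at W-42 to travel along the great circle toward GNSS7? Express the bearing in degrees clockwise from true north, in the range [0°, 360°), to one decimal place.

300.1°

W-42: φ = -67.06917°, λ = -26.72806°
GNSS7: φ = -65.95528°, λ = -31.18028°
Δλ = -4.4522°
y = sin Δλ · cos φ₂ = -0.031629
x = cos φ₁ sin φ₂ − sin φ₁ cos φ₂ cos Δλ = 0.018307
θ = atan2(y, x) = -59.9373° → 300.0627° (mod 360°)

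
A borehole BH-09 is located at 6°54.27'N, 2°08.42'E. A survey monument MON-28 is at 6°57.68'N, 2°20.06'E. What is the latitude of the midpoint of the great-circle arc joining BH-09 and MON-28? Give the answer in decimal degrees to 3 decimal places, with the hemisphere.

BH-09: φ = +6.90450°, λ = +2.14033°
MON-28: φ = +6.96133°, λ = +2.33433°
Bx = cos φ₂ cos Δλ = 0.992622,  By = cos φ₂ sin Δλ = 0.003361
φₘ = atan2(sin φ₁ + sin φ₂, √((cos φ₁ + Bx)² + By²)) = 6.93293°
λₘ = λ₁ + atan2(By, cos φ₁ + Bx) = 2.23733°

6.933°N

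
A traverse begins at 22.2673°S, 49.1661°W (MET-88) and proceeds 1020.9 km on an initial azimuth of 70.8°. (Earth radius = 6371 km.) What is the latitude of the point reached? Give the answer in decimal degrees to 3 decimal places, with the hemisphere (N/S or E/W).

18.997°S

δ = d/R = 1020.9/6371 = 0.160242 rad
φ₂ = arcsin(sin φ₁ cos δ + cos φ₁ sin δ cos θ)
   = arcsin(-0.37893·0.98719 + 0.92543·0.15956·0.32887) = -18.99670°
λ₂ = λ₁ + atan2(sin θ sin δ cos φ₁, cos δ − sin φ₁ sin φ₂) = -39.99630°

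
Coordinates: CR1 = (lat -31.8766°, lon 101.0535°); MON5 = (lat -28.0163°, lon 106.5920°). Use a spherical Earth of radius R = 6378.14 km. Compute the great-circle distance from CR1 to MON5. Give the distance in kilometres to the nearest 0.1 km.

685.4 km

Δφ = 3.8603°,  Δλ = 5.5385°
a = sin²(Δφ/2) + cos φ₁ cos φ₂ sin²(Δλ/2) = 0.002884
c = 2·arcsin(√a) = 0.107463 rad = 6.1572°
d = R·c = 6378.14 × 0.107463 = 685.4 km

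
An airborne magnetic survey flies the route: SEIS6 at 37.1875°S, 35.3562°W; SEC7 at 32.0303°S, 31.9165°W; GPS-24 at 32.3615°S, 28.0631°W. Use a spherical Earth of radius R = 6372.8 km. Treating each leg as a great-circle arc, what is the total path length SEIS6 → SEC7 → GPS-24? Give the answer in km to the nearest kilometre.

1019 km

SEIS6→SEC7: c = 0.102660 rad, d = 654.23 km
SEC7→GPS-24: c = 0.057202 rad, d = 364.54 km
Total = 654.23 + 364.54 = 1018.77 km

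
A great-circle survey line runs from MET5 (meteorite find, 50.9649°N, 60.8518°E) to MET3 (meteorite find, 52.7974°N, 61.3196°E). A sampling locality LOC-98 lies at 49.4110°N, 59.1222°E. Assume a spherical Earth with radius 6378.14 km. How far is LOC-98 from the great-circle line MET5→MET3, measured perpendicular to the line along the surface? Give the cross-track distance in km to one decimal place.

δ₁₃ = central angle MET5→LOC-98 = 0.033301 rad  (haversine)
θ₁₃ = bearing MET5→LOC-98 = 216.143°,  θ₁₂ = bearing MET5→MET3 = 8.772°
dₓₜ = R·arcsin(sin δ₁₃ · sin(θ₁₃ − θ₁₂)) = 6378.14·arcsin(0.03329·sin(207.372°)) = -97.639 km
|dₓₜ| = 97.639 km

97.6 km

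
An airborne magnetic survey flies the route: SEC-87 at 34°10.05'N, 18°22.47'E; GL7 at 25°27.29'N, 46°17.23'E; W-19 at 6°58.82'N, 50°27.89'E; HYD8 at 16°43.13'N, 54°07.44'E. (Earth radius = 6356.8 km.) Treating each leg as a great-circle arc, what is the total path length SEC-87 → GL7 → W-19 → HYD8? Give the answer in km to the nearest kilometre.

6092 km

SEC-87: φ = +34.16750°, λ = +18.37450°
GL7: φ = +25.45483°, λ = +46.28717°
W-19: φ = +6.98033°, λ = +50.46483°
HYD8: φ = +16.71883°, λ = +54.12400°
SEC-87→GL7: c = 0.447465 rad, d = 2844.45 km
GL7→W-19: c = 0.329873 rad, d = 2096.94 km
W-19→HYD8: c = 0.181067 rad, d = 1151.01 km
Total = 2844.45 + 2096.94 + 1151.01 = 6092.39 km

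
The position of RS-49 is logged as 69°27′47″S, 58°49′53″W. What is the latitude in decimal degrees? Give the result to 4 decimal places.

69° + 27′/60 + 47″/3600 = 69 + 0.45000 + 0.01306 = 69.4631°

69.4631°S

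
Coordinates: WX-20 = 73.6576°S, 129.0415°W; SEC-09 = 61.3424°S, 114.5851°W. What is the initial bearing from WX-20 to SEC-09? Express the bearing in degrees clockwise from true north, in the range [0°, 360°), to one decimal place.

Δλ = 14.4564°
y = sin Δλ · cos φ₂ = 0.119722
x = cos φ₁ sin φ₂ − sin φ₁ cos φ₂ cos Δλ = 0.198719
θ = atan2(y, x) = 31.0678° → 31.0678° (mod 360°)

31.1°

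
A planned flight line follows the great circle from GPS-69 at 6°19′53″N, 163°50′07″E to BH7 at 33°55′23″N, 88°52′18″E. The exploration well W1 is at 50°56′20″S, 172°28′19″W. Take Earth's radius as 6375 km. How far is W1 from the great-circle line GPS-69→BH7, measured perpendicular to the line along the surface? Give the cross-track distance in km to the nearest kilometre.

3763 km

GPS-69: φ = +6.33139°, λ = +163.83528°
BH7: φ = +33.92306°, λ = +88.87167°
W1: φ = -50.93889°, λ = -172.47194°
δ₁₃ = central angle GPS-69→W1 = 1.061128 rad  (haversine)
θ₁₃ = bearing GPS-69→W1 = 163.137°,  θ₁₂ = bearing GPS-69→BH7 = 303.526°
dₓₜ = R·arcsin(sin δ₁₃ · sin(θ₁₃ − θ₁₂)) = 6375·arcsin(0.87291·sin(-140.388°)) = -3762.677 km
|dₓₜ| = 3762.677 km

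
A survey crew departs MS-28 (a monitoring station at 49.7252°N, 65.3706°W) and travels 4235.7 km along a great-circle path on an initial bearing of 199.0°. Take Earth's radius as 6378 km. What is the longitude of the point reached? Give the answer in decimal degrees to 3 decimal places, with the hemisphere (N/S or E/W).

δ = d/R = 4235.7/6378 = 0.664111 rad
φ₂ = arcsin(sin φ₁ cos δ + cos φ₁ sin δ cos θ)
   = arcsin(0.76295·0.78747 + 0.64645·0.61636·-0.94552) = 12.94752°
λ₂ = λ₁ + atan2(sin θ sin δ cos φ₁, cos δ − sin φ₁ sin φ₂) = -77.25290°

77.253°W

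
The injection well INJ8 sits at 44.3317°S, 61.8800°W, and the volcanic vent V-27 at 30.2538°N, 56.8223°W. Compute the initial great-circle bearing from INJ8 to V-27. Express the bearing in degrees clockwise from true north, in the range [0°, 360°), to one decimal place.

Δλ = 5.0577°
y = sin Δλ · cos φ₂ = 0.076152
x = cos φ₁ sin φ₂ − sin φ₁ cos φ₂ cos Δλ = 0.961678
θ = atan2(y, x) = 4.5276° → 4.5276° (mod 360°)

4.5°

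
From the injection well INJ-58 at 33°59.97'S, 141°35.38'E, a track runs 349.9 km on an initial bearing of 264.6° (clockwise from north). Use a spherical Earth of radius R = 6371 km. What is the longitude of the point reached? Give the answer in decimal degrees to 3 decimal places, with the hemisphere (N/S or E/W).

137.799°E

INJ-58: φ = -33.99950°, λ = +141.58967°
δ = d/R = 349.9/6371 = 0.054921 rad
φ₂ = arcsin(sin φ₁ cos δ + cos φ₁ sin δ cos θ)
   = arcsin(-0.55919·0.99849 + 0.82904·0.05489·-0.09411) = -34.23755°
λ₂ = λ₁ + atan2(sin θ sin δ cos φ₁, cos δ − sin φ₁ sin φ₂) = 137.79939°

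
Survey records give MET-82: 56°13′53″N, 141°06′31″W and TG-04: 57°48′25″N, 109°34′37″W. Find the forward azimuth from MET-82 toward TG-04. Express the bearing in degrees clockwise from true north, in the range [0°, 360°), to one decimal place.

MET-82: φ = +56.23139°, λ = -141.10861°
TG-04: φ = +57.80694°, λ = -109.57694°
Δλ = 31.5317°
y = sin Δλ · cos φ₂ = 0.278625
x = cos φ₁ sin φ₂ − sin φ₁ cos φ₂ cos Δλ = 0.092887
θ = atan2(y, x) = 71.5628° → 71.5628° (mod 360°)

71.6°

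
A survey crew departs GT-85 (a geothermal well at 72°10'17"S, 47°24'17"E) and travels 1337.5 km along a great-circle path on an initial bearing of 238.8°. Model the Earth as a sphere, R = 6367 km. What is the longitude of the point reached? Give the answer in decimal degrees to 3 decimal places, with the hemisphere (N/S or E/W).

5.190°E

GT-85: φ = -72.17139°, λ = +47.40472°
δ = d/R = 1337.5/6367 = 0.210068 rad
φ₂ = arcsin(sin φ₁ cos δ + cos φ₁ sin δ cos θ)
   = arcsin(-0.95198·0.97802 + 0.30617·0.20853·-0.51803) = -74.60582°
λ₂ = λ₁ + atan2(sin θ sin δ cos φ₁, cos δ − sin φ₁ sin φ₂) = 5.18960°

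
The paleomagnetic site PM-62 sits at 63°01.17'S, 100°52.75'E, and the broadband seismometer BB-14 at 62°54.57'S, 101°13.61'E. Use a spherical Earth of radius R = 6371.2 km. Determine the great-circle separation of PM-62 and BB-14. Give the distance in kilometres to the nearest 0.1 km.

PM-62: φ = -63.01950°, λ = +100.87917°
BB-14: φ = -62.90950°, λ = +101.22683°
Δφ = 0.1100°,  Δλ = 0.3477°
a = sin²(Δφ/2) + cos φ₁ cos φ₂ sin²(Δλ/2) = 0.000003
c = 2·arcsin(√a) = 0.003361 rad = 0.1925°
d = R·c = 6371.2 × 0.003361 = 21.4 km

21.4 km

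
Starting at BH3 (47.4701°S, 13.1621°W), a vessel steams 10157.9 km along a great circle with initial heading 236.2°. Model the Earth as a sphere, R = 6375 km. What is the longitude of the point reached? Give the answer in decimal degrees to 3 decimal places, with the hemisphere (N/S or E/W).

130.262°W

δ = d/R = 10157.9/6375 = 1.593396 rad
φ₂ = arcsin(sin φ₁ cos δ + cos φ₁ sin δ cos θ)
   = arcsin(-0.73692·-0.02260 + 0.67597·0.99974·-0.55630) = -21.05678°
λ₂ = λ₁ + atan2(sin θ sin δ cos φ₁, cos δ − sin φ₁ sin φ₂) = -130.26162°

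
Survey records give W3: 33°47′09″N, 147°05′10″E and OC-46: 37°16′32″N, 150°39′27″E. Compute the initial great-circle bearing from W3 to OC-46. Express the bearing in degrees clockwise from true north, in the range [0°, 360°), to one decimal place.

38.8°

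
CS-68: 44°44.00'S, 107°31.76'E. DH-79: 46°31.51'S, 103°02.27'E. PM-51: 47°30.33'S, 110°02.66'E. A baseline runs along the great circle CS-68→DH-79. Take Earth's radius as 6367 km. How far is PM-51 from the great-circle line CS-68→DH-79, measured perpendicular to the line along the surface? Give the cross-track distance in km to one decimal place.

CS-68: φ = -44.73333°, λ = +107.52933°
DH-79: φ = -46.52517°, λ = +103.03783°
PM-51: φ = -47.50550°, λ = +110.04433°
δ₁₃ = central angle CS-68→PM-51 = 0.057148 rad  (haversine)
θ₁₃ = bearing CS-68→PM-51 = 148.736°,  θ₁₂ = bearing CS-68→DH-79 = 238.704°
dₓₜ = R·arcsin(sin δ₁₃ · sin(θ₁₃ − θ₁₂)) = 6367·arcsin(0.05712·sin(-89.968°)) = -363.860 km
|dₓₜ| = 363.860 km

363.9 km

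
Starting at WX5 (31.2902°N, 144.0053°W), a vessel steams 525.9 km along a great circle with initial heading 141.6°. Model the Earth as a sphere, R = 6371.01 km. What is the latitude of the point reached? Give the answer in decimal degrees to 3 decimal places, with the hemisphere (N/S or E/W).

27.541°N

δ = d/R = 525.9/6371.01 = 0.082546 rad
φ₂ = arcsin(sin φ₁ cos δ + cos φ₁ sin δ cos θ)
   = arcsin(0.51937·0.99660 + 0.85455·0.08245·-0.78369) = 27.54118°
λ₂ = λ₁ + atan2(sin θ sin δ cos φ₁, cos δ − sin φ₁ sin φ₂) = -140.69403°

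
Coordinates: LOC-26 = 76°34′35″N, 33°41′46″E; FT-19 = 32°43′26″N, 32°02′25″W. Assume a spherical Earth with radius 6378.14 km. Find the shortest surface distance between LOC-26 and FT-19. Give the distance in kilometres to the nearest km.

5866 km

LOC-26: φ = +76.57639°, λ = +33.69611°
FT-19: φ = +32.72389°, λ = -32.04028°
Δφ = -43.8525°,  Δλ = -65.7364°
a = sin²(Δφ/2) + cos φ₁ cos φ₂ sin²(Δλ/2) = 0.196960
c = 2·arcsin(√a) = 0.919674 rad = 52.6934°
d = R·c = 6378.14 × 0.919674 = 5865.8 km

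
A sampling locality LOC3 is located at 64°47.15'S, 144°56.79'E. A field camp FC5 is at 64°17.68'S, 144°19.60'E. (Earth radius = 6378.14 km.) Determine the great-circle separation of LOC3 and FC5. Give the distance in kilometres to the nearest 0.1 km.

LOC3: φ = -64.78583°, λ = +144.94650°
FC5: φ = -64.29467°, λ = +144.32667°
Δφ = 0.4912°,  Δλ = -0.6198°
a = sin²(Δφ/2) + cos φ₁ cos φ₂ sin²(Δλ/2) = 0.000024
c = 2·arcsin(√a) = 0.009753 rad = 0.5588°
d = R·c = 6378.14 × 0.009753 = 62.2 km

62.2 km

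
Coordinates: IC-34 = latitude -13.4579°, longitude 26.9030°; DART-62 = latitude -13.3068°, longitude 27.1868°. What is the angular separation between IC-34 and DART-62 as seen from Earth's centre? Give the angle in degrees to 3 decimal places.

0.315°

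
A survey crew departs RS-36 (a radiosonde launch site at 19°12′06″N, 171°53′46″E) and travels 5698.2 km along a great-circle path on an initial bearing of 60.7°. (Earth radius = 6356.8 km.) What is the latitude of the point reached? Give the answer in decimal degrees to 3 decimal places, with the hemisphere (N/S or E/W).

RS-36: φ = +19.20167°, λ = +171.89611°
δ = d/R = 5698.2/6356.8 = 0.896394 rad
φ₂ = arcsin(sin φ₁ cos δ + cos φ₁ sin δ cos θ)
   = arcsin(0.32889·0.62443 + 0.94437·0.78108·0.48938) = 34.49629°
λ₂ = λ₁ + atan2(sin θ sin δ cos φ₁, cos δ − sin φ₁ sin φ₂) = -132.36478°

34.496°N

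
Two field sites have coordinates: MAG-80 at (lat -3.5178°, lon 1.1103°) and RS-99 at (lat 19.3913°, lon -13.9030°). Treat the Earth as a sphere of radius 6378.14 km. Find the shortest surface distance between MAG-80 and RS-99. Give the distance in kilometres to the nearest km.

3034 km

Δφ = 22.9091°,  Δλ = -15.0133°
a = sin²(Δφ/2) + cos φ₁ cos φ₂ sin²(Δλ/2) = 0.055507
c = 2·arcsin(√a) = 0.475670 rad = 27.2539°
d = R·c = 6378.14 × 0.475670 = 3033.9 km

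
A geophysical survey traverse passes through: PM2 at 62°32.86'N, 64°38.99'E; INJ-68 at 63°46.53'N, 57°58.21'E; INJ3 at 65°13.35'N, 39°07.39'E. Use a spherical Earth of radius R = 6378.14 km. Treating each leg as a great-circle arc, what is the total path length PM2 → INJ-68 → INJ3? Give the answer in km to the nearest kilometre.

PM2: φ = +62.54767°, λ = +64.64983°
INJ-68: φ = +63.77550°, λ = +57.97017°
INJ3: φ = +65.22250°, λ = +39.12317°
PM2→INJ-68: c = 0.056796 rad, d = 362.25 km
INJ-68→INJ3: c = 0.143288 rad, d = 913.91 km
Total = 362.25 + 913.91 = 1276.16 km

1276 km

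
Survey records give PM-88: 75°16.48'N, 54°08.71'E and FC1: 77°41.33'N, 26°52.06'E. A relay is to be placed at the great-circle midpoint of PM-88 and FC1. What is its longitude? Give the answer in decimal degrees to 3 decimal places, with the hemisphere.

41.725°E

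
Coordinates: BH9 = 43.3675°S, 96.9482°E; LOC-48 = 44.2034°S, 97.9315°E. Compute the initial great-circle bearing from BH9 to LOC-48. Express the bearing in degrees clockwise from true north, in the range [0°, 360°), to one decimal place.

140.0°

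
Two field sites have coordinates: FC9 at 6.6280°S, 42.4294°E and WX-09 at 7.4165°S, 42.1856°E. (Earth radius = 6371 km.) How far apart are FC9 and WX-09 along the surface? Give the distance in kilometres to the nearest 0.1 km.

Δφ = -0.7885°,  Δλ = -0.2438°
a = sin²(Δφ/2) + cos φ₁ cos φ₂ sin²(Δλ/2) = 0.000052
c = 2·arcsin(√a) = 0.014395 rad = 0.8248°
d = R·c = 6371 × 0.014395 = 91.7 km

91.7 km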